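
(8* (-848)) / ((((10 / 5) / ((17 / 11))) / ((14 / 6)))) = -403648 / 33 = -12231.76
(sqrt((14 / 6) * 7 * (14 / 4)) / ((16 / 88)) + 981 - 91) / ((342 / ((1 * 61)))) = 4697 * sqrt(42) / 4104 + 27145 / 171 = 166.16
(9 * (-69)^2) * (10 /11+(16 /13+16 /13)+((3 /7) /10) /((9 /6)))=728990037 /5005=145652.36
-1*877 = -877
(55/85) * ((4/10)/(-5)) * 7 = -0.36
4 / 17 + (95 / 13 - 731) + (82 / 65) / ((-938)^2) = -351682444543 / 486113810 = -723.46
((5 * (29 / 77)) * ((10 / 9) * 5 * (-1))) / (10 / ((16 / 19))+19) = -58000 / 171171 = -0.34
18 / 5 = 3.60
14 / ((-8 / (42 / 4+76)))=-1211 / 8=-151.38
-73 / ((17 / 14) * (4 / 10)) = -150.29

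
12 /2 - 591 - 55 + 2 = -638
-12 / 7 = -1.71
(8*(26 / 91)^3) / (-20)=-16 / 1715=-0.01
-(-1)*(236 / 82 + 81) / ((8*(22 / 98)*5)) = 168511 / 18040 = 9.34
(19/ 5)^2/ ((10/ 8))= 1444/ 125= 11.55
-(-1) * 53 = 53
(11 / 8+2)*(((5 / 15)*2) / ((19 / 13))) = 117 / 76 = 1.54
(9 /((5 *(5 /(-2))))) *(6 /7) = -108 /175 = -0.62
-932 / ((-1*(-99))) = -932 / 99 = -9.41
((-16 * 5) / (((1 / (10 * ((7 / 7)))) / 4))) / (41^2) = -3200 / 1681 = -1.90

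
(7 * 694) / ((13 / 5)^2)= 121450 / 169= 718.64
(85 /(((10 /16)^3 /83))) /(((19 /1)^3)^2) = 722432 /1176147025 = 0.00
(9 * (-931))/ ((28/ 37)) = -44289/ 4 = -11072.25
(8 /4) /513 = 2 /513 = 0.00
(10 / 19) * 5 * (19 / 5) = 10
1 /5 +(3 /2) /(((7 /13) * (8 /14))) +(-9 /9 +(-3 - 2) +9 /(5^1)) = 7 /8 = 0.88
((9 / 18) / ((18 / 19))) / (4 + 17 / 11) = 209 / 2196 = 0.10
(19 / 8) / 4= 19 / 32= 0.59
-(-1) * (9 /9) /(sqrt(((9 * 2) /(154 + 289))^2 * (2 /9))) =443 * sqrt(2) /12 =52.21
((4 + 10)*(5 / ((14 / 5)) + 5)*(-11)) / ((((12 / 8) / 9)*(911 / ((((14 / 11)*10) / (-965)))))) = 15960 / 175823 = 0.09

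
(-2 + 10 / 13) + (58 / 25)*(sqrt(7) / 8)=-16 / 13 + 29*sqrt(7) / 100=-0.46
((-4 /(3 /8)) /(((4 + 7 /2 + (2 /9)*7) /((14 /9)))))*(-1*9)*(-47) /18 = -43.06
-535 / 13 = -41.15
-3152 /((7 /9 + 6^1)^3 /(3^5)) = -558367344 /226981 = -2459.97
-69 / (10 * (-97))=69 / 970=0.07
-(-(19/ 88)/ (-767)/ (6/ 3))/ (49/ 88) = -19/ 75166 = -0.00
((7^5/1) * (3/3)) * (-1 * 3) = -50421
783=783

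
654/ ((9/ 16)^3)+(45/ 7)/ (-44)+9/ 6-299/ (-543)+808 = 60750535819/ 13546764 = 4484.51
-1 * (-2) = 2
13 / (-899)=-13 / 899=-0.01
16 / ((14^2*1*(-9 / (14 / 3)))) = -8 / 189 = -0.04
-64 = -64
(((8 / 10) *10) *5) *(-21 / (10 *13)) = -84 / 13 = -6.46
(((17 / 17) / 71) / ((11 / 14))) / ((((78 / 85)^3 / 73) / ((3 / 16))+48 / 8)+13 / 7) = 4393450250 / 1939557645223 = 0.00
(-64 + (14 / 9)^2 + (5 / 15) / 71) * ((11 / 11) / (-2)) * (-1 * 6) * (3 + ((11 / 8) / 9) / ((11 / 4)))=-19476655 / 34506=-564.44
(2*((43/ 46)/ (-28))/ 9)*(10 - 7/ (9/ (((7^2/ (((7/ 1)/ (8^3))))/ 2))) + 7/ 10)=5352511/ 521640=10.26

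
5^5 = 3125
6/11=0.55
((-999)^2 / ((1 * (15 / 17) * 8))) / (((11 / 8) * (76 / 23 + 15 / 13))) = 1690946361 / 73315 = 23064.13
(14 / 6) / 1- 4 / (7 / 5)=-11 / 21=-0.52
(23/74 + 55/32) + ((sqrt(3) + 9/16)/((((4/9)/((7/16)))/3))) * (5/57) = 315 * sqrt(3)/1216 + 1565919/719872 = 2.62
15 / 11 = 1.36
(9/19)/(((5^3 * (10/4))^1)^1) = 18/11875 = 0.00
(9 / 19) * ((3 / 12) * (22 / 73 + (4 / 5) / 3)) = 933 / 13870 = 0.07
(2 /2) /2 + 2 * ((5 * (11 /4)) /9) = 32 /9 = 3.56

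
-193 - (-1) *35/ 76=-14633/ 76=-192.54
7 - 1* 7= 0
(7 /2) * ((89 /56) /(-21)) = -89 /336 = -0.26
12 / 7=1.71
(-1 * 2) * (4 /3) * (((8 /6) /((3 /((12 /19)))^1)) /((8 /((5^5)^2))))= -913742.69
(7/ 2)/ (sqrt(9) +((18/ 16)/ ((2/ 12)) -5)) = 14/ 19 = 0.74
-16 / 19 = -0.84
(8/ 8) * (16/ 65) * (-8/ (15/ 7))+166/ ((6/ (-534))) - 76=-14479646/ 975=-14850.92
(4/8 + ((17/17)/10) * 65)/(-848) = -7/848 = -0.01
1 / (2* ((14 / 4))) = 1 / 7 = 0.14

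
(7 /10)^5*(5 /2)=16807 /40000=0.42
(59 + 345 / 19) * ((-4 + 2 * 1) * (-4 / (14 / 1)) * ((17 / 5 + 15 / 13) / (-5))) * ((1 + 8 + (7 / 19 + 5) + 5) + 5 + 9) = -1100461696 / 821275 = -1339.94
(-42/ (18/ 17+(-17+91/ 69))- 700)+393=-2608199/ 8576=-304.13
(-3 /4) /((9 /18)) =-3 /2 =-1.50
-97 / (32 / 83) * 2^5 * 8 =-64408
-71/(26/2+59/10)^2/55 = -1420/392931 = -0.00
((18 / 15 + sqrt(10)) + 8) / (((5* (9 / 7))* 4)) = 7* sqrt(10) / 180 + 161 / 450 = 0.48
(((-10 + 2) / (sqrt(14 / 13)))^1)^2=416 / 7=59.43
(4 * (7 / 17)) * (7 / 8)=49 / 34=1.44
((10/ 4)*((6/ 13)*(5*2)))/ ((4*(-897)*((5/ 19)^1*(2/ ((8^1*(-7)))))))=1330/ 3887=0.34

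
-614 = -614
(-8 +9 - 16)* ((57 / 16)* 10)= -4275 / 8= -534.38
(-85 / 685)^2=0.02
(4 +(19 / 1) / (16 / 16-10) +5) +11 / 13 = 905 / 117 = 7.74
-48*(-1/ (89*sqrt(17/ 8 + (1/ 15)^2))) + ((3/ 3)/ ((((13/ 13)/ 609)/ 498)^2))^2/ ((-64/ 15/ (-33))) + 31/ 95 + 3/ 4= 1440*sqrt(7666)/ 341137 + 12432697514755121492285717/ 190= 65435250077658534169925.20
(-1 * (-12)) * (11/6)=22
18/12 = 3/2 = 1.50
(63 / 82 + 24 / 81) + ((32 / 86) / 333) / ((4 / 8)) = 1.07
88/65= 1.35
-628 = -628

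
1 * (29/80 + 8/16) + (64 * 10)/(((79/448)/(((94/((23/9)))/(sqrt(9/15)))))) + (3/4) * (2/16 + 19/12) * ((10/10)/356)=49333/56960 + 80855040 * sqrt(15)/1817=172345.51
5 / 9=0.56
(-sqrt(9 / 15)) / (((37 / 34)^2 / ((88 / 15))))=-101728 * sqrt(15) / 102675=-3.84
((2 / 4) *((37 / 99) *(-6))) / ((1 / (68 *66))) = -5032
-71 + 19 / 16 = -1117 / 16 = -69.81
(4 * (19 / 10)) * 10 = 76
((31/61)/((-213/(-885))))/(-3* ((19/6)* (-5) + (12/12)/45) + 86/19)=5212650/128271227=0.04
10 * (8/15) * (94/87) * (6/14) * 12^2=72192/203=355.63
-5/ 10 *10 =-5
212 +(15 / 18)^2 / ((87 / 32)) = 212.26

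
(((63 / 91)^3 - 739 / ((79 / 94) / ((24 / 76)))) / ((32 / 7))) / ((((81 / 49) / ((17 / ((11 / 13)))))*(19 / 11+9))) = -1777690328491 / 25862061888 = -68.74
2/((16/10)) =5/4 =1.25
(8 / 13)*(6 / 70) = 24 / 455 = 0.05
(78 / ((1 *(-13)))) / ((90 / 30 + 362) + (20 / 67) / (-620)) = -6231 / 379052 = -0.02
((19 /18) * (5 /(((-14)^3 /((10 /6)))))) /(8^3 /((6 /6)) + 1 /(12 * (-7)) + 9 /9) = -475 /76012524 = -0.00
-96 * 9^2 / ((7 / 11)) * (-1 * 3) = 36658.29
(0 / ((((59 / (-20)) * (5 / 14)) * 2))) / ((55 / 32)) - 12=-12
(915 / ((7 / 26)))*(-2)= -47580 / 7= -6797.14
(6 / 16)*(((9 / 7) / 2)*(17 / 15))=153 / 560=0.27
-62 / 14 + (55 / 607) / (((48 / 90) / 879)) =4925689 / 33992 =144.91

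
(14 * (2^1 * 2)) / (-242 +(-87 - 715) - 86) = -28 / 565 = -0.05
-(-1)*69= 69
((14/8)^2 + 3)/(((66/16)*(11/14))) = 1.87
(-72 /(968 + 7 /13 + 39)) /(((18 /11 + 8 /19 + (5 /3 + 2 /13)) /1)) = -1271556 /69002447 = -0.02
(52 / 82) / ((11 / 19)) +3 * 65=88439 / 451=196.10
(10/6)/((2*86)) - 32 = -16507/516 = -31.99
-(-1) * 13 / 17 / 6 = 13 / 102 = 0.13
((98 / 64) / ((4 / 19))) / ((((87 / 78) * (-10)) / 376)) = -568841 / 2320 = -245.19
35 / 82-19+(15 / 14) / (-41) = -5338 / 287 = -18.60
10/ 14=5/ 7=0.71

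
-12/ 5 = -2.40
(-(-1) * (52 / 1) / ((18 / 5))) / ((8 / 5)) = 325 / 36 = 9.03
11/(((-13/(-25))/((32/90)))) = 880/117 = 7.52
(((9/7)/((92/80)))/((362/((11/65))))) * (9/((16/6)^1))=2673/1515332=0.00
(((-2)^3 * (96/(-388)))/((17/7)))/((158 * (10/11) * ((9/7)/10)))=17248/390813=0.04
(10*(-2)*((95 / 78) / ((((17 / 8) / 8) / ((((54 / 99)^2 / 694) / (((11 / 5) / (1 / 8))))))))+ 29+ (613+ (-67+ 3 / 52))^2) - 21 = 6330701641049833 / 21230642576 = 298187.00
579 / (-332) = -579 / 332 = -1.74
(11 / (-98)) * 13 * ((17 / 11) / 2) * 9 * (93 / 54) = -6851 / 392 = -17.48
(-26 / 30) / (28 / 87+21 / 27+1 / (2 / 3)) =-2262 / 6785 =-0.33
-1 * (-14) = 14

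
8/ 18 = 4/ 9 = 0.44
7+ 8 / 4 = 9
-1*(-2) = 2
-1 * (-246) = 246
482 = 482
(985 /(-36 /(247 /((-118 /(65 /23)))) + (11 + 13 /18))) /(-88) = -0.63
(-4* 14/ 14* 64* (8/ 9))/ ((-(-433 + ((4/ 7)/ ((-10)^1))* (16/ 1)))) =-71680/ 136683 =-0.52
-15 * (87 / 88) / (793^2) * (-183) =3915 / 907192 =0.00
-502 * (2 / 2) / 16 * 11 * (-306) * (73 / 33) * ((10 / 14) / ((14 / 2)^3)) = 4672365 / 9604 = 486.50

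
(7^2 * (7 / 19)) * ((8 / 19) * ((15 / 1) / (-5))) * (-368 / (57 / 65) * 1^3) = 65636480 / 6859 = 9569.39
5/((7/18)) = 90/7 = 12.86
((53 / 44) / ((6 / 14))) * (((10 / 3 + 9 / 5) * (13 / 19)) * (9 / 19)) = 33761 / 7220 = 4.68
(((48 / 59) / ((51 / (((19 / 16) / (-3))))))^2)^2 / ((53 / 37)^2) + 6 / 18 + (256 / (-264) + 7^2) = 122504522673785407607 / 2532988250733180339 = 48.36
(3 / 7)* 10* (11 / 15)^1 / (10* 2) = 11 / 70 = 0.16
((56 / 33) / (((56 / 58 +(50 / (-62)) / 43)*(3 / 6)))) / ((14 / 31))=9586936 / 1207767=7.94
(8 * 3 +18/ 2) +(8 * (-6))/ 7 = 26.14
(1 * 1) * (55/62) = 55/62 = 0.89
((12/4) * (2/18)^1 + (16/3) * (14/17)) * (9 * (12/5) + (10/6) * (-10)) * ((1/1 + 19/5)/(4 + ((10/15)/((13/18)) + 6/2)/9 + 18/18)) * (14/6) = 48.03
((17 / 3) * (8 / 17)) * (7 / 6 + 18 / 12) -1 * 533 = -4733 / 9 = -525.89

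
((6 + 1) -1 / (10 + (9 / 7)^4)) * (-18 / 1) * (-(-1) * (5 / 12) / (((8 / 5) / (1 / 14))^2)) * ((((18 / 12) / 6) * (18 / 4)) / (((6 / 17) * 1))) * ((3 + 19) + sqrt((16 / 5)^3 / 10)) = -1589803875 / 219132928 -5781105 * sqrt(2) / 13695808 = -7.85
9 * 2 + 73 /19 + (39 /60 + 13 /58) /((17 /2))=2055583 /93670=21.94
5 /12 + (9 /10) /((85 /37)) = 4123 /5100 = 0.81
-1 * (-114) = 114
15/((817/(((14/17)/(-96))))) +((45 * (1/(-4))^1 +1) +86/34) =-1715735/222224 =-7.72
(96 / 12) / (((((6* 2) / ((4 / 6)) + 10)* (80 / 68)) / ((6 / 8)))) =51 / 280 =0.18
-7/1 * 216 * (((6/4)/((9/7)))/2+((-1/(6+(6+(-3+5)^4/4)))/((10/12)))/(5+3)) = -34713/40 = -867.82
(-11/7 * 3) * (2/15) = -22/35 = -0.63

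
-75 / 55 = -15 / 11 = -1.36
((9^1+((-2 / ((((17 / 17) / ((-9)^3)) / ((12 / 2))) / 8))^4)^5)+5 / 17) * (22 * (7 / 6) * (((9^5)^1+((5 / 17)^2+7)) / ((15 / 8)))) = 283920900071258715842241068377489678959031110549365961959797378697413737164276691167899667430993189742926320 / 44217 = 6421080129164319511550785000000000000000000000000000000000000000000000000000000000000000000000000000000.00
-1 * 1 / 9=-1 / 9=-0.11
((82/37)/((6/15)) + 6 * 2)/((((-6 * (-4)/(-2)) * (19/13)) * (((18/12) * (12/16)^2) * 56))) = -8437/398601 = -0.02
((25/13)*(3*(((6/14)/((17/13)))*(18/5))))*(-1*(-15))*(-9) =-109350/119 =-918.91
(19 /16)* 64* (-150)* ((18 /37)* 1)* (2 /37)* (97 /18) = -2211600 /1369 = -1615.49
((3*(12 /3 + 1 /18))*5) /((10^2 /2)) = 73 /60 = 1.22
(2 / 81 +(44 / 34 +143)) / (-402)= -198727 / 553554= -0.36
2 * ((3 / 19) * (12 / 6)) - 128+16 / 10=-11948 / 95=-125.77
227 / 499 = 0.45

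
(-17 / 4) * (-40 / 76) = 2.24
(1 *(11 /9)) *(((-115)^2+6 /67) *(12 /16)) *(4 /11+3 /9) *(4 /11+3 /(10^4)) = 815867055479 /265320000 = 3075.03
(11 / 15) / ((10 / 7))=77 / 150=0.51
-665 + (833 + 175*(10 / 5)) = 518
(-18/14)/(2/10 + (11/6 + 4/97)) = -26190/42259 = -0.62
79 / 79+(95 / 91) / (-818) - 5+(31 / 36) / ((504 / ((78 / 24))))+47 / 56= -1218026993 / 385886592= -3.16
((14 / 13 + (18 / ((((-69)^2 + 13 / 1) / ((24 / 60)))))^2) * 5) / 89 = 1994223362 / 32961593665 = 0.06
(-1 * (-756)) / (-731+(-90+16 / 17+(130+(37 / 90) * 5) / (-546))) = -126309456 / 137052557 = -0.92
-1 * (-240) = 240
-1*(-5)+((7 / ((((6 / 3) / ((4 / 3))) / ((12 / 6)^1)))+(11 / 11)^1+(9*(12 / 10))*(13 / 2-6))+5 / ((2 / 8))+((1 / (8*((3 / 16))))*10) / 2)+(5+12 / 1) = 916 / 15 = 61.07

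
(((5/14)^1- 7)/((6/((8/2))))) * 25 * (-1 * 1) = 775/7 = 110.71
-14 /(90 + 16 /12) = -21 /137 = -0.15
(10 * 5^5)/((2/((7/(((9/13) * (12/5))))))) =7109375/108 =65827.55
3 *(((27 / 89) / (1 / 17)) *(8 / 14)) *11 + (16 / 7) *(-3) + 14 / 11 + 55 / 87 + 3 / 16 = 92.49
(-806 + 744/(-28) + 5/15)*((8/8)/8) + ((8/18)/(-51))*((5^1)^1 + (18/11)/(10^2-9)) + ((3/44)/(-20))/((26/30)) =-58854535/565488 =-104.08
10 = 10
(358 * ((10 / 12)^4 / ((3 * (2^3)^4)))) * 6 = 111875 / 1327104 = 0.08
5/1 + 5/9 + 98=932/9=103.56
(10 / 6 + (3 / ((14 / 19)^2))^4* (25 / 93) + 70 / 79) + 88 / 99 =8262785422872917 / 32527866583296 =254.02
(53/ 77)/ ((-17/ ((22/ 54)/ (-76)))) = 53/ 244188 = 0.00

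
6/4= 3/2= 1.50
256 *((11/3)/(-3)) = -2816/9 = -312.89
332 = 332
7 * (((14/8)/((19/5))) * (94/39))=11515/1482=7.77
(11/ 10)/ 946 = 1/ 860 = 0.00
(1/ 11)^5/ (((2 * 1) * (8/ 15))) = 15/ 2576816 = 0.00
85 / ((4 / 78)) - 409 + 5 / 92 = 114867 / 92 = 1248.55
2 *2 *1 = 4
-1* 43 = -43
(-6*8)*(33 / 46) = -792 / 23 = -34.43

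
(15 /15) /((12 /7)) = 7 /12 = 0.58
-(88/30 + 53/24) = -617/120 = -5.14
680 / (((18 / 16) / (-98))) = -533120 / 9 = -59235.56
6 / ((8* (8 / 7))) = 21 / 32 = 0.66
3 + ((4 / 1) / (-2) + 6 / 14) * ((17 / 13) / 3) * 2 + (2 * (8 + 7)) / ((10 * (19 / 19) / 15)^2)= 37745 / 546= 69.13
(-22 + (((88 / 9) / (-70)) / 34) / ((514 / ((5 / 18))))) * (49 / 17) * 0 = 0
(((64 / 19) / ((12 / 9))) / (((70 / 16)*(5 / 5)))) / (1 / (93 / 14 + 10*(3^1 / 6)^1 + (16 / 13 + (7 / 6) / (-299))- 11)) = 300544 / 278369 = 1.08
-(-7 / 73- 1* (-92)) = -91.90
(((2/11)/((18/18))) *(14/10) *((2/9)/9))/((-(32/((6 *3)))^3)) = -0.00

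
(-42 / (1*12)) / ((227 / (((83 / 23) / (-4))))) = 581 / 41768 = 0.01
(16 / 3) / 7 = 16 / 21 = 0.76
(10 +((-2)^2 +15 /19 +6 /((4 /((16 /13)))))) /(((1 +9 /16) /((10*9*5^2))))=5916960 /247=23955.30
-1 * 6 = -6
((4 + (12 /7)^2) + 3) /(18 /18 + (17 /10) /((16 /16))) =3.68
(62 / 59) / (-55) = -0.02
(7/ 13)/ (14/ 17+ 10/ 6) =357/ 1651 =0.22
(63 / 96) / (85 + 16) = 21 / 3232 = 0.01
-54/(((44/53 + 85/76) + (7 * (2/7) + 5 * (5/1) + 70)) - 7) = -217512/370369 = -0.59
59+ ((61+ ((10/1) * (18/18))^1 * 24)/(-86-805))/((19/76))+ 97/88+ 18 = 547081/7128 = 76.75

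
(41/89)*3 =123/89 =1.38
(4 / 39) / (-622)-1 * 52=-630710 / 12129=-52.00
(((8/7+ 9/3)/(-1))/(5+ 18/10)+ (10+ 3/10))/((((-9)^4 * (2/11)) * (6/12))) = 0.02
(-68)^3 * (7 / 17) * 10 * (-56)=72504320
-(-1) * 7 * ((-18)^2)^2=734832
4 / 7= 0.57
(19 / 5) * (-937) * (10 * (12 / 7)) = -427272 / 7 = -61038.86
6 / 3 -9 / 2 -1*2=-9 / 2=-4.50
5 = 5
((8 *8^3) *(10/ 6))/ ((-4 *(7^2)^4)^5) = -20/ 19100417282727083957224305417672003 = -0.00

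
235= 235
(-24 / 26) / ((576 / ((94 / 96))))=-47 / 29952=-0.00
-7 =-7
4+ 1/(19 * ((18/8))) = 4.02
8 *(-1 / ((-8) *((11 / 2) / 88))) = 16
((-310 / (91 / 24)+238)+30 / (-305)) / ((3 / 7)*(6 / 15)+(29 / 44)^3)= 341.12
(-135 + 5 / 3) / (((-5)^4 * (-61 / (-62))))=-992 / 4575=-0.22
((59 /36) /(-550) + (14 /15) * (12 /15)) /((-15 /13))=-7657 /11880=-0.64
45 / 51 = 15 / 17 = 0.88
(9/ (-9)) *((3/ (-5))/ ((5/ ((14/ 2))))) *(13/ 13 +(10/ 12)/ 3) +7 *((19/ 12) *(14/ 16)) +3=13.77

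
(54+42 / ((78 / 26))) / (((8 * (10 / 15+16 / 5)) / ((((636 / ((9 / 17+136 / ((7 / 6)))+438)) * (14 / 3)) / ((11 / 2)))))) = 15010660 / 7024061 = 2.14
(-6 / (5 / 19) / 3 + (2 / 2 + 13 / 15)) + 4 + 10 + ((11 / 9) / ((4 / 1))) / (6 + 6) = 17911 / 2160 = 8.29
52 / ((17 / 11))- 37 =-57 / 17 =-3.35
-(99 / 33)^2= -9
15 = 15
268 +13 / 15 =4033 / 15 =268.87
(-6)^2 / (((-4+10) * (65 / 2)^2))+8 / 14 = 17068 / 29575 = 0.58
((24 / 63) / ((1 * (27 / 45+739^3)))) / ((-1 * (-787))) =20 / 16675057939323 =0.00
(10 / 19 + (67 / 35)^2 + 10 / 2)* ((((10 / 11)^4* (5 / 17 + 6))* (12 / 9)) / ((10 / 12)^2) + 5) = 141136856732 / 1158615535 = 121.82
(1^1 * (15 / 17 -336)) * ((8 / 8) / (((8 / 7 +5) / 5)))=-199395 / 731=-272.77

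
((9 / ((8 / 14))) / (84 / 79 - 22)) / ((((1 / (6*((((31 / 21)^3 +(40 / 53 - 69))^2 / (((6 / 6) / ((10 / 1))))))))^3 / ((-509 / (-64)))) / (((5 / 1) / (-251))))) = 3321683377696911934458015451567089663663033437695000 / 1706386632342240468788516894086311813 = 1946618260327944.48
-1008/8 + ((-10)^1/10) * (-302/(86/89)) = 8021/43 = 186.53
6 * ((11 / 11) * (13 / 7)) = 78 / 7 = 11.14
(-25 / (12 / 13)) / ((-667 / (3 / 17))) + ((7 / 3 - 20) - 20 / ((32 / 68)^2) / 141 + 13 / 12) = -440416223 / 25580784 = -17.22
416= 416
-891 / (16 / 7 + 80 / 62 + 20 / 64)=-3093552 / 13501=-229.14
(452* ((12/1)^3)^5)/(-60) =-580331145976086528/5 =-116066229195217305.60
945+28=973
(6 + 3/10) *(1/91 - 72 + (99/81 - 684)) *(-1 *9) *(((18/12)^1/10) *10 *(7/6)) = 19471851/260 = 74891.73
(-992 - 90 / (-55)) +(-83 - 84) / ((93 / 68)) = -1138058 / 1023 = -1112.47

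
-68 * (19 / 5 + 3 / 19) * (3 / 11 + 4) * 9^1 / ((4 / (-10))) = 5407632 / 209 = 25873.84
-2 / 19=-0.11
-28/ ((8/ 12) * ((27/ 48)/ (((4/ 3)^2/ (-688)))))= 224/ 1161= 0.19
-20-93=-113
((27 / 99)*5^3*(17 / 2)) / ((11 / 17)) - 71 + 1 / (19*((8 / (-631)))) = 6854317 / 18392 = 372.68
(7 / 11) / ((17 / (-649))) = -413 / 17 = -24.29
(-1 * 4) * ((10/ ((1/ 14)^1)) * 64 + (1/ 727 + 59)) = -26227256/ 727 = -36076.01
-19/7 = -2.71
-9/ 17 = -0.53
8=8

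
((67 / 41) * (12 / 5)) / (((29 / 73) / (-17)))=-997764 / 5945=-167.83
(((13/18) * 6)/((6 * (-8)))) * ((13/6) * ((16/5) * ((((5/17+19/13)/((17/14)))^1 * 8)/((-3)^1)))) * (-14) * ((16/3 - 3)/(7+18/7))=-193770304/23526045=-8.24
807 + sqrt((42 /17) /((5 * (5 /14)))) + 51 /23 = 14 * sqrt(51) /85 + 18612 /23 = 810.39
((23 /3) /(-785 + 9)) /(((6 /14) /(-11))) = 1771 /6984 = 0.25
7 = 7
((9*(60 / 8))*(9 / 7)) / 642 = 405 / 2996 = 0.14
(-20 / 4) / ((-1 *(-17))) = -5 / 17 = -0.29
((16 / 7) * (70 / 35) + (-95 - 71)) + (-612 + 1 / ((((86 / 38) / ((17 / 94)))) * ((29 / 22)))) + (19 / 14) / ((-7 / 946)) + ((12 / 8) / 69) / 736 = -93026428563167 / 97229048896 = -956.78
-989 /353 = -2.80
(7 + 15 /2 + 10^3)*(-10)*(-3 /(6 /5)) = 50725 /2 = 25362.50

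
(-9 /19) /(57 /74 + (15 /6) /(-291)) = -96903 /155819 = -0.62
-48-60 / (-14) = -306 / 7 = -43.71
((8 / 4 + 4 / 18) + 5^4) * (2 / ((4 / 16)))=45160 / 9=5017.78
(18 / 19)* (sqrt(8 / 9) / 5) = 0.18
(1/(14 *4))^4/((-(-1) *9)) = 1/88510464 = 0.00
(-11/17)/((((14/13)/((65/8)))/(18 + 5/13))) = -89.75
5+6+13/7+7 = 139/7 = 19.86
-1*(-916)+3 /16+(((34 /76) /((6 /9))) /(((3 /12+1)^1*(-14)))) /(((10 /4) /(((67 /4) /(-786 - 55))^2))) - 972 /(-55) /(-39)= 1231825453835897 /1345177733900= 915.73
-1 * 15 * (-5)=75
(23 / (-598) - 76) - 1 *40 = -3017 / 26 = -116.04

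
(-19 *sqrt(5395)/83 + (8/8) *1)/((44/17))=17/44 - 323 *sqrt(5395)/3652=-6.11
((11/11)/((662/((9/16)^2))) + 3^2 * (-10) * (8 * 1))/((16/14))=-854138313/1355776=-630.00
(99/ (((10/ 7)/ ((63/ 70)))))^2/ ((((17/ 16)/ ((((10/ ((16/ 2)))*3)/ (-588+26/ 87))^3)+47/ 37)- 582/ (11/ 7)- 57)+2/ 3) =-281492883199219923/ 295982381609630180000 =-0.00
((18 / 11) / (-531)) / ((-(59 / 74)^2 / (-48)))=-525696 / 2259169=-0.23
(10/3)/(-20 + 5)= -0.22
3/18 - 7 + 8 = 7/6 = 1.17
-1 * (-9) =9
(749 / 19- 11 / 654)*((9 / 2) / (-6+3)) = -489637 / 8284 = -59.11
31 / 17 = 1.82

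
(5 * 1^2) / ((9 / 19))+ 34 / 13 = 1541 / 117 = 13.17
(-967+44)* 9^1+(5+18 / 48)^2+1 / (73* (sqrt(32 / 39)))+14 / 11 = -5826893 / 704+sqrt(78) / 584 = -8276.82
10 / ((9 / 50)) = 500 / 9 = 55.56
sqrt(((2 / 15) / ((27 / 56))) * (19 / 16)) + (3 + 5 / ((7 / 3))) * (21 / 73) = sqrt(665) / 45 + 108 / 73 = 2.05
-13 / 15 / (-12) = 13 / 180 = 0.07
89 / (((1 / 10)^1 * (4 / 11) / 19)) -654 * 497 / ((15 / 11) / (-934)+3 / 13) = -27992328859 / 20418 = -1370963.31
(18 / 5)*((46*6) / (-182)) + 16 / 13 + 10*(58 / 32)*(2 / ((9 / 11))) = 50497 / 1260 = 40.08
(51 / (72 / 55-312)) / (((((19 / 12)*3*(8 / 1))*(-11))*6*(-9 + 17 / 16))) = -85 / 10308336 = -0.00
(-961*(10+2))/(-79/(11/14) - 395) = 42284/1817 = 23.27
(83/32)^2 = 6889/1024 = 6.73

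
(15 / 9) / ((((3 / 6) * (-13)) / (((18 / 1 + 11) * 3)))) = -290 / 13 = -22.31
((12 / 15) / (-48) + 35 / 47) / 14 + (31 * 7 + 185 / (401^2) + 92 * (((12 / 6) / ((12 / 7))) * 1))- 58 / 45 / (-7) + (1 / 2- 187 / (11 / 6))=4248440129347 / 19045270440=223.07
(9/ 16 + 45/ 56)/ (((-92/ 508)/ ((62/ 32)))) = -602361/ 41216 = -14.61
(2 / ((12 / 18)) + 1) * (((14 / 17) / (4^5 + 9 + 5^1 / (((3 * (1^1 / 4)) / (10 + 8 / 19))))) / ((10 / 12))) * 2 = 12768 / 1780495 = 0.01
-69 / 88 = -0.78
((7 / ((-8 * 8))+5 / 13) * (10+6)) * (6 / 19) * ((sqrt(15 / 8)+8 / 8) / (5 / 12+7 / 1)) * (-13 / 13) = -2061 * sqrt(30) / 43966 - 4122 / 21983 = -0.44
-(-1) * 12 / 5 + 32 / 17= 364 / 85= 4.28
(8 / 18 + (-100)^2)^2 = 100008889.09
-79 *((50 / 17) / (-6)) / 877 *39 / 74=0.02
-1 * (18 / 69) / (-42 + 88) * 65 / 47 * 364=-70980 / 24863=-2.85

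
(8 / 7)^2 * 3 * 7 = 192 / 7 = 27.43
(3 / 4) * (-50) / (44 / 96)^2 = -21600 / 121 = -178.51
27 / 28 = 0.96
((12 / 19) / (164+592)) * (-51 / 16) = -17 / 6384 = -0.00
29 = 29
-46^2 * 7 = -14812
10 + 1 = 11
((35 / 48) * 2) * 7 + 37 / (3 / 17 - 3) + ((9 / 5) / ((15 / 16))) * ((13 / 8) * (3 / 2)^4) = 15479 / 1200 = 12.90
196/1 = 196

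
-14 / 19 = -0.74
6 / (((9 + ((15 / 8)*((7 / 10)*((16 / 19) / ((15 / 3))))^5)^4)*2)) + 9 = 9.33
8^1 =8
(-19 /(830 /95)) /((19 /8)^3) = -256 /1577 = -0.16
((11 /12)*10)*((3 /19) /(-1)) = -55 /38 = -1.45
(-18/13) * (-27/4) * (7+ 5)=1458/13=112.15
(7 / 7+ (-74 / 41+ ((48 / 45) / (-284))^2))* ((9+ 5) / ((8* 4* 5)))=-262001383 / 3720258000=-0.07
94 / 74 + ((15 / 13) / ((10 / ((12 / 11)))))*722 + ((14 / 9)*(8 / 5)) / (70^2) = 3839658539 / 41666625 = 92.15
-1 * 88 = -88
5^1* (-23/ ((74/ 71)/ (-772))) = 3151690/ 37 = 85180.81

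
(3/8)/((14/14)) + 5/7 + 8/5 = 753/280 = 2.69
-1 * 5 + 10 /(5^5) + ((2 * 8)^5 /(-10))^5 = -39614081257132168796771990783 /3125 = -12676506002282294014967040.00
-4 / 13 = -0.31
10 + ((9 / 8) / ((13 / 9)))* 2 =601 / 52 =11.56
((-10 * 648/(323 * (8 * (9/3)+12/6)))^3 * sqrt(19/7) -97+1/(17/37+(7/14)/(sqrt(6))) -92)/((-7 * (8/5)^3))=8303765625 * sqrt(133)/3627719537351+171125 * sqrt(6)/9976064+129633375/19952128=6.57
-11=-11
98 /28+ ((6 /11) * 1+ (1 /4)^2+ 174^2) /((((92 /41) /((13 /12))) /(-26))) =-380044.72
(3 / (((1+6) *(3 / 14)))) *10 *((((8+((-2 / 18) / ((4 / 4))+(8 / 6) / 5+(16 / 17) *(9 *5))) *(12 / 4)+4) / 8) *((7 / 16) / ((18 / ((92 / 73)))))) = 6385099 / 536112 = 11.91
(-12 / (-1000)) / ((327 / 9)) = 9 / 27250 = 0.00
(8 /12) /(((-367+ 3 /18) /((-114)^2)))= -51984 /2201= -23.62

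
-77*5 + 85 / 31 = -11850 / 31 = -382.26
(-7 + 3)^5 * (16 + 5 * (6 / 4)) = -24064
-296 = -296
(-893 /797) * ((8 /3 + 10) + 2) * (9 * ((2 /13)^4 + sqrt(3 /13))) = -117876 * sqrt(39) /10361 - 1886016 /22763117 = -71.13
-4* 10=-40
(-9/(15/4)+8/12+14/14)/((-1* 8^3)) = 11/7680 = 0.00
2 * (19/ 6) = 19/ 3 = 6.33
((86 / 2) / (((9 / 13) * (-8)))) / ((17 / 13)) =-7267 / 1224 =-5.94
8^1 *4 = 32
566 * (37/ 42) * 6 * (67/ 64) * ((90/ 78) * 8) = 10523355/ 364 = 28910.32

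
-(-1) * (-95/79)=-95/79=-1.20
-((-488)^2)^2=-56712564736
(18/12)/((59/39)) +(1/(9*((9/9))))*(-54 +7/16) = -42139/8496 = -4.96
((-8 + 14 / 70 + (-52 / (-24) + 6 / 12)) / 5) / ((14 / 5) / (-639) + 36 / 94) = -770847 / 284260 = -2.71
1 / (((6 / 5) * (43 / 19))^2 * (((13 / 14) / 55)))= 8.03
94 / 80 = 47 / 40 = 1.18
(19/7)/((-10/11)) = -209/70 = -2.99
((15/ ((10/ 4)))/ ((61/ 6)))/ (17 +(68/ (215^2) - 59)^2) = 38461511250/ 227956474834957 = 0.00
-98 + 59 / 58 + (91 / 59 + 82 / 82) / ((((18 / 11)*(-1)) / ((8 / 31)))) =-30991975 / 318246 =-97.38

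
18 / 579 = 6 / 193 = 0.03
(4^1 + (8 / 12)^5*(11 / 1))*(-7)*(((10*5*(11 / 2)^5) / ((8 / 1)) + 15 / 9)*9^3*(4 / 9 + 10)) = -1315441659035 / 144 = -9135011521.08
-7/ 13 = -0.54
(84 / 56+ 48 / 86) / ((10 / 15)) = 531 / 172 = 3.09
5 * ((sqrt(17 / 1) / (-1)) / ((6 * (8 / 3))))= -5 * sqrt(17) / 16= -1.29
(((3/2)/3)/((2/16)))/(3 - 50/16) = -32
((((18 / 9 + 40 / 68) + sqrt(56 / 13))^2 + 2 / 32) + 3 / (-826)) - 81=-1736211247 / 24826256 + 176 *sqrt(182) / 221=-59.19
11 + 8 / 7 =85 / 7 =12.14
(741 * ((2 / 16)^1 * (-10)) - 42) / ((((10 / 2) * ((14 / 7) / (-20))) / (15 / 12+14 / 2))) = 127809 / 8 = 15976.12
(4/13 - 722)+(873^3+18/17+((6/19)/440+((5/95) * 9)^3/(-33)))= 221879928927036343/333484580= 665337896.36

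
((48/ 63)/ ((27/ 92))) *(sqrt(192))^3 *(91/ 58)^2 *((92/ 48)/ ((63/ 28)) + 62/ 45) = 67091734528 *sqrt(3)/ 3065445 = 37908.46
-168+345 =177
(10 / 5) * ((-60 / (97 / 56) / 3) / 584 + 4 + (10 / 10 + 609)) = 8695188 / 7081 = 1227.96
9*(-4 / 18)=-2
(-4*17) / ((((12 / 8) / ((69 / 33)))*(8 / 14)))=-5474 / 33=-165.88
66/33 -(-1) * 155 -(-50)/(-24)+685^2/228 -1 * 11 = 83673/38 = 2201.92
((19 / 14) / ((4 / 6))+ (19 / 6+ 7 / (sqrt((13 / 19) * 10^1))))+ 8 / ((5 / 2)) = 7 * sqrt(2470) / 130+ 3529 / 420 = 11.08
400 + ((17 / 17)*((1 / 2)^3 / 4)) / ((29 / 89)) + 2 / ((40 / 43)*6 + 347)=5629192337 / 14069408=400.10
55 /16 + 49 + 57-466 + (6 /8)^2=-356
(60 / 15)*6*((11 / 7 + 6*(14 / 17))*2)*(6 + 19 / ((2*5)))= 2469.58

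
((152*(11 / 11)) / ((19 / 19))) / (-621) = -152 / 621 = -0.24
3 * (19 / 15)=19 / 5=3.80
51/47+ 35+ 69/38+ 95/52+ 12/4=1984109/46436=42.73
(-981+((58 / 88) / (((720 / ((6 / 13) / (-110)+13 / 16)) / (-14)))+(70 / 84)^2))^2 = 389591515844816417001 / 405394063360000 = 961019.29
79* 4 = 316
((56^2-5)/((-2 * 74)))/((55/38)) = -59489/4070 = -14.62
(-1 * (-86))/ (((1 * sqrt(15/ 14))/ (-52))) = -4320.36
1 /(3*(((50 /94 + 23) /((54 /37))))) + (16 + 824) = 840.02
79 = 79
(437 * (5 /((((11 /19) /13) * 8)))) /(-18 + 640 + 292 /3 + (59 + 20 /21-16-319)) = 755573 /54736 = 13.80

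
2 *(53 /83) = 106 /83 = 1.28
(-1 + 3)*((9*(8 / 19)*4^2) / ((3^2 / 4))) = 1024 / 19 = 53.89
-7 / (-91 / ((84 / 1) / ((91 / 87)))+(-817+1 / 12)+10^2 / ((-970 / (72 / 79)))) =14000301 / 1636322713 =0.01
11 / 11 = 1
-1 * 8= -8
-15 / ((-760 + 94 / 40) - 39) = 100 / 5311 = 0.02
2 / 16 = 1 / 8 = 0.12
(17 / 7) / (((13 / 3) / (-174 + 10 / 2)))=-663 / 7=-94.71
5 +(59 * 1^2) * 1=64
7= 7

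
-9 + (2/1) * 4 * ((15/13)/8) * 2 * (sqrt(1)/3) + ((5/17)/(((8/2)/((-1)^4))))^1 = -7211/884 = -8.16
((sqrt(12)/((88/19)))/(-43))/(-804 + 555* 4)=-19* sqrt(3)/2679072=-0.00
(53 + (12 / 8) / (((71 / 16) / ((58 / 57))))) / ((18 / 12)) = 47974 / 1349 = 35.56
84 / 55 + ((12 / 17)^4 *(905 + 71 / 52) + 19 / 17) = 13595938757 / 59717515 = 227.67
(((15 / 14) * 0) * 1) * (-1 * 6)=0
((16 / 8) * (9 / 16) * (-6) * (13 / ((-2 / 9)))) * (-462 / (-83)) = 729729 / 332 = 2197.98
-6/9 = -2/3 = -0.67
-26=-26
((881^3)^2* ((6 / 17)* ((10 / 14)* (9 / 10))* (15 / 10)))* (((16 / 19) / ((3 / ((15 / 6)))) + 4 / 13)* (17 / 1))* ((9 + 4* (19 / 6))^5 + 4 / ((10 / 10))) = 202905677740780103420602653118 / 15561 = 13039372645766988202596400.00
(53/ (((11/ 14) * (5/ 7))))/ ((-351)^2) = 5194/ 6776055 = 0.00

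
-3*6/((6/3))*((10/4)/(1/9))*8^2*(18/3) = -77760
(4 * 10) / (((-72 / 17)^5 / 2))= -7099285 / 120932352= -0.06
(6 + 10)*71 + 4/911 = 1034900/911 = 1136.00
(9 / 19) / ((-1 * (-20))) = 9 / 380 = 0.02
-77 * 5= -385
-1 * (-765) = 765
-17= -17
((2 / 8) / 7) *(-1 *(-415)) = 415 / 28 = 14.82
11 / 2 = 5.50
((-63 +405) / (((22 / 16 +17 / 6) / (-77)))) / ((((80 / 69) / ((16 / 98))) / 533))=-1660260888 / 3535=-469663.62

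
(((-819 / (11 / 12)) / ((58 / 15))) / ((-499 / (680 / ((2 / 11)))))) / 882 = 198900 / 101297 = 1.96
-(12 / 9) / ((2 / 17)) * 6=-68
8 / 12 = 2 / 3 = 0.67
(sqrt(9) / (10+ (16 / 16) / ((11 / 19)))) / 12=11 / 516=0.02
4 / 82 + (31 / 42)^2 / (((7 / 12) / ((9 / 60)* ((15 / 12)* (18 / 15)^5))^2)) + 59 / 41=232245247663 / 137333984375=1.69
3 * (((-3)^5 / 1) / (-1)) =729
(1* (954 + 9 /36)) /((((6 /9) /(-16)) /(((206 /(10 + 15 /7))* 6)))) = -198148104 /85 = -2331154.16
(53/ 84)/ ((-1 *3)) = -53/ 252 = -0.21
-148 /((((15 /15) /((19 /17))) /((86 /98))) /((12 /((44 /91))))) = -4715724 /1309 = -3602.54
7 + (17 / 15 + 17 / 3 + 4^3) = 77.80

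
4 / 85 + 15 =1279 / 85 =15.05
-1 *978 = -978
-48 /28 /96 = -1 /56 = -0.02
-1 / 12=-0.08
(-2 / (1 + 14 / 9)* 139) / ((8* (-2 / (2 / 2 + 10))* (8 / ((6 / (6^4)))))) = 1529 / 35328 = 0.04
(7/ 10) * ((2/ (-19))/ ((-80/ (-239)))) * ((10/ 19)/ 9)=-1673/ 129960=-0.01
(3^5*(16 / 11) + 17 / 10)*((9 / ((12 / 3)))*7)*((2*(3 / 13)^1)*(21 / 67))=155056923 / 191620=809.19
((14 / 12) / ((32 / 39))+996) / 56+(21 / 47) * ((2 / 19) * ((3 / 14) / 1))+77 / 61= 19.08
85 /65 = 1.31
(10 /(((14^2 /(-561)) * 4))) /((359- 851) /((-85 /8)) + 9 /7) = -79475 /528584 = -0.15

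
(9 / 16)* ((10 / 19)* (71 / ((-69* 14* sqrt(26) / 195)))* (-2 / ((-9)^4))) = 1775* sqrt(26) / 35680176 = 0.00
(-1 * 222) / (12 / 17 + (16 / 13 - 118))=8177 / 4275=1.91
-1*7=-7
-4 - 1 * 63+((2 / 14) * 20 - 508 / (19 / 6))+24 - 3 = -27074 / 133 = -203.56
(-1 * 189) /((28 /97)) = -2619 /4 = -654.75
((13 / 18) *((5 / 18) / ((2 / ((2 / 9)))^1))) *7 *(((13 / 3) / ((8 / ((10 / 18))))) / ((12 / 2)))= 29575 / 3779136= 0.01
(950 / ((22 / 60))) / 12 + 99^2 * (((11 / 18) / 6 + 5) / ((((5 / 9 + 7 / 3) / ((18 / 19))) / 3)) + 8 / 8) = 33868343 / 572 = 59210.39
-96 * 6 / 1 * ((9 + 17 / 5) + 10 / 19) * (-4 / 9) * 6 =1886208 / 95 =19854.82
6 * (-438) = -2628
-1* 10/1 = -10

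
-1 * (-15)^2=-225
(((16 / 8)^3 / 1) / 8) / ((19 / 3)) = 3 / 19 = 0.16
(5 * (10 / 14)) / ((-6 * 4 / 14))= -25 / 12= -2.08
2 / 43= 0.05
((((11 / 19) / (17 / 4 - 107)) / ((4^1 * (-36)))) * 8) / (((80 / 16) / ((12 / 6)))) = 44 / 351405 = 0.00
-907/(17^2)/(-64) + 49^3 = 2176036811/18496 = 117649.05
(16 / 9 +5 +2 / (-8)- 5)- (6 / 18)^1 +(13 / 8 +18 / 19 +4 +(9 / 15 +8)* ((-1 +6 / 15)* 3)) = -263791 / 34200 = -7.71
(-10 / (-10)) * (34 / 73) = 34 / 73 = 0.47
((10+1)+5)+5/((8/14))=99/4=24.75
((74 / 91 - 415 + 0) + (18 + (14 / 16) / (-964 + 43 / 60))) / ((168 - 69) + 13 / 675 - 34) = -6.09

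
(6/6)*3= 3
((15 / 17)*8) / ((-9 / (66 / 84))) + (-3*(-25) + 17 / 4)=112289 / 1428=78.63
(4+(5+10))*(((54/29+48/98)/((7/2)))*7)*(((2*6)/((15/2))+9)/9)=2243596/21315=105.26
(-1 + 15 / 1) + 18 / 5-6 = 58 / 5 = 11.60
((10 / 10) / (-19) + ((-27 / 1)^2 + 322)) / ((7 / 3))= 59904 / 133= 450.41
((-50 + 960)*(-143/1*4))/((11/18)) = -851760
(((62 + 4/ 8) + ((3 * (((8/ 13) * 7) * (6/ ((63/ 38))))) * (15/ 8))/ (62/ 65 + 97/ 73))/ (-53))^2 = 4778923905625/ 1318101463396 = 3.63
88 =88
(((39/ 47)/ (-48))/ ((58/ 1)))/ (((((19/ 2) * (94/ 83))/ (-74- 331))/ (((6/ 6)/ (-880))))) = -87399/ 6855039488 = -0.00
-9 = -9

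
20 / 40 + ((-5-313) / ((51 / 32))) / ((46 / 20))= -67449 / 782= -86.25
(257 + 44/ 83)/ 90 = 2.86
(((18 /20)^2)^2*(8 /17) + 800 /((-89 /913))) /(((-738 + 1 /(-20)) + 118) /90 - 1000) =558734978556 /68554067825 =8.15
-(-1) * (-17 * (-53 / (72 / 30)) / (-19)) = -19.76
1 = 1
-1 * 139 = -139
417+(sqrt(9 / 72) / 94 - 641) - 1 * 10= -234+sqrt(2) / 376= -234.00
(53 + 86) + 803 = 942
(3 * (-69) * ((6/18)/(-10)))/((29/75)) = 1035/58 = 17.84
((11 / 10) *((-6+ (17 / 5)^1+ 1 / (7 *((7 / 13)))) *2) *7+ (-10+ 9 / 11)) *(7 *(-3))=260661 / 275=947.86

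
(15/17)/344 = 15/5848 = 0.00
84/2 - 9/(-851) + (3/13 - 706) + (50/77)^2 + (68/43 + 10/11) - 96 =-2134669438024/2820478661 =-756.85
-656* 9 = -5904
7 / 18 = 0.39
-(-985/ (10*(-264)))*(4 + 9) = -2561/ 528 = -4.85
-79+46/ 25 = -1929/ 25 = -77.16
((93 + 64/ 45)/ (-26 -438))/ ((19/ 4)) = -4249/ 99180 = -0.04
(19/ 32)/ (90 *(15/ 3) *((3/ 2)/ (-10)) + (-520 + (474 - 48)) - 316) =-19/ 15280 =-0.00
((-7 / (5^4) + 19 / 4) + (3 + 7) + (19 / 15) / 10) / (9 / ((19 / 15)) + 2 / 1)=2118329 / 1297500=1.63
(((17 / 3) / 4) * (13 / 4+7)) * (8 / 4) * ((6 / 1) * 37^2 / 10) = 954193 / 40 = 23854.82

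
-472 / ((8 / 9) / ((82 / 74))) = -21771 / 37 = -588.41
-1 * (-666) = 666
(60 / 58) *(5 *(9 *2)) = 2700 / 29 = 93.10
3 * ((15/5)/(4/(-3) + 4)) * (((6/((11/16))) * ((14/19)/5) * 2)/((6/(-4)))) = -6048/1045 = -5.79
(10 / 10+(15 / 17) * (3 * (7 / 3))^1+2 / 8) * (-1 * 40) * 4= -20200 / 17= -1188.24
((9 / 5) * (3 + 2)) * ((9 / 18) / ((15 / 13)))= 39 / 10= 3.90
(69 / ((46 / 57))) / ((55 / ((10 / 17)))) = 171 / 187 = 0.91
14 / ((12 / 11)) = 77 / 6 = 12.83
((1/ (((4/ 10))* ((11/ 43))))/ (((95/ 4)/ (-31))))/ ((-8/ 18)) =11997/ 418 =28.70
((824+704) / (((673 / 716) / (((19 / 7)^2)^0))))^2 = 1196941026304 / 452929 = 2642668.11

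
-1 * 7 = -7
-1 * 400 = -400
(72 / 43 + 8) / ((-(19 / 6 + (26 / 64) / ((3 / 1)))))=-39936 / 13631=-2.93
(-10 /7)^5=-100000 /16807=-5.95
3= 3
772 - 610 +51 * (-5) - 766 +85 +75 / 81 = -20873 / 27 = -773.07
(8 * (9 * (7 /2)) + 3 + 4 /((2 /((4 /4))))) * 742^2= 141494948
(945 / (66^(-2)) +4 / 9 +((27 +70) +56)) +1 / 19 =703934068 / 171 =4116573.50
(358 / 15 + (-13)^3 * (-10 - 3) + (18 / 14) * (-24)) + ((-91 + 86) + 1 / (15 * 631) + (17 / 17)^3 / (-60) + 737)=1552274771 / 53004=29285.99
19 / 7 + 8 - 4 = 47 / 7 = 6.71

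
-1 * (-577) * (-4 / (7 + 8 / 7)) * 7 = -113092 / 57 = -1984.07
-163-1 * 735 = -898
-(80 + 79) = -159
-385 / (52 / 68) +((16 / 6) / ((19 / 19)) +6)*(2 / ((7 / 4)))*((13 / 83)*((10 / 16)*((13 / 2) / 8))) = -91120675 / 181272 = -502.67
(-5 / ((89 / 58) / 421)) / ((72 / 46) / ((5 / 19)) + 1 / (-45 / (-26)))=-63181575 / 300553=-210.22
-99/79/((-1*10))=99/790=0.13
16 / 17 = 0.94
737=737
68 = 68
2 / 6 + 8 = 25 / 3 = 8.33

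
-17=-17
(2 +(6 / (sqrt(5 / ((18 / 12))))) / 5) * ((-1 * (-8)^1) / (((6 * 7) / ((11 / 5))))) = 44 * sqrt(30) / 875 +88 / 105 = 1.11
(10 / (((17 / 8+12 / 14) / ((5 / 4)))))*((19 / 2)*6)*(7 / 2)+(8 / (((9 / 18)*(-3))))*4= 408262 / 501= 814.89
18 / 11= 1.64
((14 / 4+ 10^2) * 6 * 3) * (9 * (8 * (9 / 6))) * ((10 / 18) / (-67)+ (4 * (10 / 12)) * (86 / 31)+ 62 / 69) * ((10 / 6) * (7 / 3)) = 16475269860 / 2077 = 7932243.55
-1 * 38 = -38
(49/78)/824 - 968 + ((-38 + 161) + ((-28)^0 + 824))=-1285391/64272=-20.00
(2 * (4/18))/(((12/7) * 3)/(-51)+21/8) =3808/21627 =0.18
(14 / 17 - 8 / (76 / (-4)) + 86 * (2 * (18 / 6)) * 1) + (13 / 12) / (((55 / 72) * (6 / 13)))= 520.32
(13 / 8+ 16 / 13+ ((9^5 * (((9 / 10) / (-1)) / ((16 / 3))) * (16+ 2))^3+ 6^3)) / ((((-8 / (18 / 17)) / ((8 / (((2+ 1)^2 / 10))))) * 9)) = 754266928755801.07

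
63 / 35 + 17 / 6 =139 / 30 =4.63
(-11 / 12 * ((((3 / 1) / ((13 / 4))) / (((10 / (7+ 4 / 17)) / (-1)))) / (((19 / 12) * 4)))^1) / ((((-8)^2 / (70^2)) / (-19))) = -994455 / 7072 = -140.62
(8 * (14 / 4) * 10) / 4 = 70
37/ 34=1.09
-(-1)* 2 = 2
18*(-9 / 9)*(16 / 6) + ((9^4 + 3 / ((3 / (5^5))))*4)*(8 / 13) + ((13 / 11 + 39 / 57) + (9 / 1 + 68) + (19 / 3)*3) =64915454 / 2717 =23892.33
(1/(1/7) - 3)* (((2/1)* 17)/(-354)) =-68/177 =-0.38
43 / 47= 0.91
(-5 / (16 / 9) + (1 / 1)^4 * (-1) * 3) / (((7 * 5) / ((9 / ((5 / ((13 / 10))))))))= -10881 / 28000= -0.39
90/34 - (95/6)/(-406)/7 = 768955/289884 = 2.65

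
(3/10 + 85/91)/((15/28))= 2246/975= 2.30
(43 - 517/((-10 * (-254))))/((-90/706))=-38372159/114300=-335.71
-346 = -346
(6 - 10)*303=-1212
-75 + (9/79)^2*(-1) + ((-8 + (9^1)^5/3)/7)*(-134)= -376710.73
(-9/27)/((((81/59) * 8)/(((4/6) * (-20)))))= 295/729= 0.40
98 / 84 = 7 / 6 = 1.17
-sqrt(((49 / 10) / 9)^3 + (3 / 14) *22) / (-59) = 0.04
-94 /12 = -47 /6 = -7.83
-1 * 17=-17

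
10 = 10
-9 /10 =-0.90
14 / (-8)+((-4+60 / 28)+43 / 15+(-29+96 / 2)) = 7669 / 420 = 18.26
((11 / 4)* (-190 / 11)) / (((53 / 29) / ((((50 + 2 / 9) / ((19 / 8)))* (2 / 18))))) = -262160 / 4293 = -61.07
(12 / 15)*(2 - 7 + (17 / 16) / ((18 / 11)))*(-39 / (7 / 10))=2327 / 12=193.92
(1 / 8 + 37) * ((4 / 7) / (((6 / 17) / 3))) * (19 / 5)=95931 / 140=685.22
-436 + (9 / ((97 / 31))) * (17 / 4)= -164425 / 388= -423.78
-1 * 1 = -1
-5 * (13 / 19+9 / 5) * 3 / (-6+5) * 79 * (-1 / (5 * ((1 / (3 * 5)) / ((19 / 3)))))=-55932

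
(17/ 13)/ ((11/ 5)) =85/ 143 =0.59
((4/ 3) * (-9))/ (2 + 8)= -6/ 5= -1.20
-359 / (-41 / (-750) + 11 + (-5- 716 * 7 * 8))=269250 / 30067459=0.01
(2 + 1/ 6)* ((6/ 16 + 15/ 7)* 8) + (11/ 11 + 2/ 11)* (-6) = 5629/ 154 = 36.55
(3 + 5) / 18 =4 / 9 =0.44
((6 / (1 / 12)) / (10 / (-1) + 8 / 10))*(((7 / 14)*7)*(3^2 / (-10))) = 567 / 23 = 24.65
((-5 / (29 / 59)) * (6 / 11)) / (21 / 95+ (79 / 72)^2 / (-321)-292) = 279812361600 / 14714443748609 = 0.02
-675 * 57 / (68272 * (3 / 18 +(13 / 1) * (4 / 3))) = -7695 / 238952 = -0.03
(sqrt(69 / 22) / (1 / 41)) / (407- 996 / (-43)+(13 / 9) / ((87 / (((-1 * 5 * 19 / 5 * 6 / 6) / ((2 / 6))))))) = 460143 * sqrt(1518) / 105976112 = 0.17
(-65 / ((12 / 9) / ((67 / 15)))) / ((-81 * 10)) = 871 / 3240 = 0.27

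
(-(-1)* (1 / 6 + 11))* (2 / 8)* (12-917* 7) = -429269 / 24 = -17886.21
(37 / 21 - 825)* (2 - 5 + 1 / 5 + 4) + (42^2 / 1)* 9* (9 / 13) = 4551452 / 455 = 10003.19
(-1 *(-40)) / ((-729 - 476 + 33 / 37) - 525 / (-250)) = -14800 / 444743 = -0.03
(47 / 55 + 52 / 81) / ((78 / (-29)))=-193343 / 347490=-0.56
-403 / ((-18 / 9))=403 / 2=201.50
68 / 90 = 34 / 45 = 0.76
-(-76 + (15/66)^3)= 809123/10648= 75.99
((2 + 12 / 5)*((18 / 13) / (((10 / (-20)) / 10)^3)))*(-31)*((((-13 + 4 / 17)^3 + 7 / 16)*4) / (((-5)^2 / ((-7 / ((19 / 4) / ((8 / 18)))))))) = 399539936029696 / 1213511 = 329242945.49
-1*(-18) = 18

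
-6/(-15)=2/5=0.40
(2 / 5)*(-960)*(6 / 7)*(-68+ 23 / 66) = 1714560 / 77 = 22267.01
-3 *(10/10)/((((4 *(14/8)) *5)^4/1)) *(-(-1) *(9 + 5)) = -6/214375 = -0.00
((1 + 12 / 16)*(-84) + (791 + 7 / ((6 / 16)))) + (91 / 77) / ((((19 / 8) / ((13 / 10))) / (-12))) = 2053124 / 3135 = 654.90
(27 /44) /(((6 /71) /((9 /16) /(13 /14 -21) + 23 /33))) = 10570125 /2176064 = 4.86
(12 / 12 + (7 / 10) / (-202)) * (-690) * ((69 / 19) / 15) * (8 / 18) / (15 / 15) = -709918 / 9595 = -73.99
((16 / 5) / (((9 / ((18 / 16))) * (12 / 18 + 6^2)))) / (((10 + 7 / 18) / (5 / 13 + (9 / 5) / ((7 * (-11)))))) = 97632 / 257382125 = 0.00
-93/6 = -15.50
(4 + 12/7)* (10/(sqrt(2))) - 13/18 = -13/18 + 200* sqrt(2)/7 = 39.68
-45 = -45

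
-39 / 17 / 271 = -39 / 4607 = -0.01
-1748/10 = -874/5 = -174.80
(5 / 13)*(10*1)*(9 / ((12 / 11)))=825 / 26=31.73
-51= -51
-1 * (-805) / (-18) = -805 / 18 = -44.72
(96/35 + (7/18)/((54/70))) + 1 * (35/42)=34703/8505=4.08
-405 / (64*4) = -405 / 256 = -1.58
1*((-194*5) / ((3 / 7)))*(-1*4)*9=81480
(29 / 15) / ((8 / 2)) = 29 / 60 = 0.48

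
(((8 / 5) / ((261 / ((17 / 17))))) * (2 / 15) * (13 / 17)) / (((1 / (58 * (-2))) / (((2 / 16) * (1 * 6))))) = -208 / 3825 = -0.05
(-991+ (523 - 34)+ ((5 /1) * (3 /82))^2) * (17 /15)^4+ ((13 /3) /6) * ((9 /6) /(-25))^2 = -828.14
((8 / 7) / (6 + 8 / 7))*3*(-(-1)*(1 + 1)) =24 / 25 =0.96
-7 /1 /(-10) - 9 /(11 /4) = -283 /110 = -2.57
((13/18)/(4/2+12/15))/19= 65/4788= 0.01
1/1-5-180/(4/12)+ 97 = -447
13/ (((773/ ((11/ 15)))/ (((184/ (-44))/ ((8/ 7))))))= -2093/ 46380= -0.05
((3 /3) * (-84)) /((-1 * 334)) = 0.25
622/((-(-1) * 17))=622/17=36.59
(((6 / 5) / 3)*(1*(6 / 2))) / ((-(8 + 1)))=-2 / 15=-0.13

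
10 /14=0.71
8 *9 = 72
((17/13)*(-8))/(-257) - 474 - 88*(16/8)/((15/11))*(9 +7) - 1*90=-131753636/50115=-2629.03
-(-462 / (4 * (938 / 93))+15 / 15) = 2801 / 268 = 10.45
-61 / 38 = -1.61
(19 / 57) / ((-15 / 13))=-13 / 45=-0.29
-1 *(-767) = 767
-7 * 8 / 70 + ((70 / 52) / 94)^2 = -0.80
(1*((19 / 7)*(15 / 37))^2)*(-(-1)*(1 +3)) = 324900 / 67081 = 4.84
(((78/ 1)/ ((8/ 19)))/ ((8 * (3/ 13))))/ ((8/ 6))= 9633/ 128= 75.26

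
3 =3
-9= -9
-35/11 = -3.18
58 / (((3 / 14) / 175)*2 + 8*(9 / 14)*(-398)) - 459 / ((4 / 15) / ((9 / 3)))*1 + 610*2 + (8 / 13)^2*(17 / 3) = -2227022783209 / 565000124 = -3941.63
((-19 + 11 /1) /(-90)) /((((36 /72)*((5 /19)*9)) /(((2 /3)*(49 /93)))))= 14896 /564975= 0.03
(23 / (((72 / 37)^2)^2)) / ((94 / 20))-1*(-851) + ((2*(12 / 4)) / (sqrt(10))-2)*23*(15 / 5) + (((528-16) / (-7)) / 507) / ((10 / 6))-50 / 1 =207*sqrt(10) / 5 + 2477609995739153 / 3735533168640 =794.17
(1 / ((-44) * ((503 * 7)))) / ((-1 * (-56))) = -1 / 8675744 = -0.00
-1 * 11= -11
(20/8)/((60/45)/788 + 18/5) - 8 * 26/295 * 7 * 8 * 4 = -987398687/6279370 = -157.24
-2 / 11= -0.18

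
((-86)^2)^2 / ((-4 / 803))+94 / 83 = -911438671302 / 83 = -10981188810.87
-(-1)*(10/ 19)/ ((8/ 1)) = 0.07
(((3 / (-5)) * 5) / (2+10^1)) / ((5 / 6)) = -3 / 10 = -0.30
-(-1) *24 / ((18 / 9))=12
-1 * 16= -16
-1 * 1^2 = -1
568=568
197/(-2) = -197/2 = -98.50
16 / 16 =1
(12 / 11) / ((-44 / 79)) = -237 / 121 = -1.96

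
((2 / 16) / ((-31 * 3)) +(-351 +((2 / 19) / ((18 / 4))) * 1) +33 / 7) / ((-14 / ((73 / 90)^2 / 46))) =547770292063 / 1548519638400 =0.35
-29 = -29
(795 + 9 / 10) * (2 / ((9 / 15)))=2653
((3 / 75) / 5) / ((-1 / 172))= -172 / 125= -1.38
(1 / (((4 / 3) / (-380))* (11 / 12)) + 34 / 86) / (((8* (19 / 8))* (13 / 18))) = -2643714 / 116831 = -22.63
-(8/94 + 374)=-374.09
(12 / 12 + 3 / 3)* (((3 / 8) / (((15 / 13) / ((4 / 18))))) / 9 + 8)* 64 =415136 / 405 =1025.03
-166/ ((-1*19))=166/ 19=8.74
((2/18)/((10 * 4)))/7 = 1/2520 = 0.00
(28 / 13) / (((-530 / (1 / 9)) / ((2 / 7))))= -0.00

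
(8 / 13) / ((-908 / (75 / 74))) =-75 / 109187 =-0.00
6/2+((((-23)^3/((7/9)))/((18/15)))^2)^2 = 1109427861871028865873/38416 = 28879317520591130.41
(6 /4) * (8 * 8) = 96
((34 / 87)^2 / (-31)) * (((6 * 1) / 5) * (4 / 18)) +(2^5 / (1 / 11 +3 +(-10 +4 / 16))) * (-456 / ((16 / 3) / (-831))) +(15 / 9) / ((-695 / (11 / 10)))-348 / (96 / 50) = -195869373513656501 / 573368553180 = -341611.64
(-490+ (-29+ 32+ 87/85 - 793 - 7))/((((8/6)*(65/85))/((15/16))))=-245943/208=-1182.42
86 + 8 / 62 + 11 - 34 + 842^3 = 18505380285 / 31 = 596947751.13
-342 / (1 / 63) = -21546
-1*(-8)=8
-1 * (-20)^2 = -400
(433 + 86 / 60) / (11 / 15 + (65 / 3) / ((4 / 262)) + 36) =13033 / 43677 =0.30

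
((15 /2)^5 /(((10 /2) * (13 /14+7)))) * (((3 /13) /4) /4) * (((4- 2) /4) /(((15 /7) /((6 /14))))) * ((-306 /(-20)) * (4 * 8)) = 6506325 /15392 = 422.71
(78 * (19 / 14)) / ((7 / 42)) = 4446 / 7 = 635.14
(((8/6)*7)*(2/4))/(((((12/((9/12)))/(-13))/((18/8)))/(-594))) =81081/16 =5067.56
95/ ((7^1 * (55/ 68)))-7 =753/ 77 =9.78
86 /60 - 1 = 13 /30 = 0.43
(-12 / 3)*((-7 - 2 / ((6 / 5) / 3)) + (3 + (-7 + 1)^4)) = -5148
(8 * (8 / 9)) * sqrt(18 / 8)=32 / 3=10.67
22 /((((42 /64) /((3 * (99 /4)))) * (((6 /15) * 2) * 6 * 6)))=605 /7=86.43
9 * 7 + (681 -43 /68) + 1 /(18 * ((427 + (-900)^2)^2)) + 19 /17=299250819611150659 /401956656465348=744.49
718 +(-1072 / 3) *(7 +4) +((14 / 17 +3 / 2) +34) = -323987 / 102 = -3176.34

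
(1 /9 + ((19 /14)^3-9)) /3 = -157789 /74088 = -2.13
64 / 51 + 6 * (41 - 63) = -130.75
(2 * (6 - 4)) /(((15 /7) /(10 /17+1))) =2.96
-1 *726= -726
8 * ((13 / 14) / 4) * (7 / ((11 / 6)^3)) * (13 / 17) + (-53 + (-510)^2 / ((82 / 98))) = 288331180493 / 927707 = 310799.83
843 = 843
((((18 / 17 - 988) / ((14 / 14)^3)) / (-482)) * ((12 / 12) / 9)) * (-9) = -8389 / 4097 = -2.05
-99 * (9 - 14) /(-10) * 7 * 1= -693 /2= -346.50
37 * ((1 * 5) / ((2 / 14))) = 1295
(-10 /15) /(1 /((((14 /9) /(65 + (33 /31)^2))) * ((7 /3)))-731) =47089 /50346120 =0.00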